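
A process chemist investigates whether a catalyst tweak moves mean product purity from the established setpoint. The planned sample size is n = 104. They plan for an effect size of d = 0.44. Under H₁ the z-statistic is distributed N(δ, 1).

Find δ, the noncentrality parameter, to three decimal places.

δ = d·√n = 0.44 × √104 = 4.4871

δ ≈ 4.487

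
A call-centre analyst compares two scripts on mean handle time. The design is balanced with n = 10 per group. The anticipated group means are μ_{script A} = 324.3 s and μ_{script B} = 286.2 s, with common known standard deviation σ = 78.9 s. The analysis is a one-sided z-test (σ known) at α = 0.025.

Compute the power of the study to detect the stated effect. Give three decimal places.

Standardized effect: d = |μ_{script A} − μ_{script B}| / σ = |324.3 − 286.2| / 78.9 = 0.4829
Noncentrality parameter: δ = d·√(n/2) = 0.4829 × √(10/2) = 1.0798
Critical value for a one-sided test at α = 0.025: z_α = 1.960.
Power = P(Z > 1.960 − δ) = Φ(-0.880) = 0.1894.

Power ≈ 0.189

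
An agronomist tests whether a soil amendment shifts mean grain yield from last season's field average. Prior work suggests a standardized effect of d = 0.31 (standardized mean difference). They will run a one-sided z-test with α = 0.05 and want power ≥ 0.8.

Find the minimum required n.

n = 65

Set Φ(δ − 1.645) = 0.8; then δ − 1.645 = Φ⁻¹(0.8) = 0.842, giving δ = 2.486.
δ = d·√n ⇒ n = (δ/d)² = (2.486 / 0.31)² = 64.33.
Rounding up, n = 65.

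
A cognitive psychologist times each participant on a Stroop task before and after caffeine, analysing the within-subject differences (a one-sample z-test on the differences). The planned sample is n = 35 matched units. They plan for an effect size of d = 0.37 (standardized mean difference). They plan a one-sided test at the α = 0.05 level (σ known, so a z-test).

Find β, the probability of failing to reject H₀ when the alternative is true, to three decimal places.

Noncentrality parameter: δ = d·√n = 0.37 × √35 = 2.1889
One-sided α = 0.05 → critical value z_{0.05} = 1.645.
Power = Φ(δ − 1.645) = Φ(0.544) = 0.7068.
Type II error: β = 1 − power = 1 − 0.7068 = 0.2932.

β ≈ 0.293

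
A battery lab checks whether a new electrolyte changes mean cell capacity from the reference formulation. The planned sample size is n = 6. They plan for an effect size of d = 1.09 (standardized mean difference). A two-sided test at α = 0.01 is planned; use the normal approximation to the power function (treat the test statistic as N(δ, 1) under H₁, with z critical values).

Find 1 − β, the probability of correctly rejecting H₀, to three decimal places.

Noncentrality parameter: δ = d·√n = 1.09 × √6 = 2.6699
Two-sided α = 0.01 → critical value z_{0.005} = 2.576.
Power = Φ(δ − 2.576) + Φ(−δ − 2.576) = Φ(0.094) + Φ(-5.246) = 0.5375 + 0.0000 = 0.5375.

Power ≈ 0.537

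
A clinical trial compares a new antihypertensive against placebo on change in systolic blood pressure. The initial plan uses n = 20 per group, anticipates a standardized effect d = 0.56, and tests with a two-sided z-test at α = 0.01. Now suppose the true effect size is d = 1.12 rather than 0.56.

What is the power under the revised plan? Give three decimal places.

With d = 1.12: δ = d·√(n/2) = 1.12 × √(20/2) = 3.5418. Critical value z_{0.005} = 2.576.
Revised power = Φ(δ − 2.576) + Φ(−δ − 2.576) = Φ(0.966) + Φ(-6.118) = 0.8330 + 0.0000 = 0.8330.

Power ≈ 0.833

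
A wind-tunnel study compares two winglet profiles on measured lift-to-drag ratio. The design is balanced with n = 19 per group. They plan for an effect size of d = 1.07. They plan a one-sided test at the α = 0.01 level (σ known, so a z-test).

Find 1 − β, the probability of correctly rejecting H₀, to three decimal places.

Power ≈ 0.834

Noncentrality parameter: δ = d·√(n/2) = 1.07 × √(19/2) = 3.2980
Critical value for a one-sided test at α = 0.01: z_α = 2.326.
Power = Φ(δ − 2.326) = Φ(0.972) = 0.8344.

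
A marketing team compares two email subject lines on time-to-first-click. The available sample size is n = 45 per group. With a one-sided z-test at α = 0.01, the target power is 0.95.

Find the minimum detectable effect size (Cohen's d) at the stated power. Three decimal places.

Need Φ(δ − 2.326) = 0.95, so δ = 2.326 + 1.645 = 3.971.
δ = d·√(n/2) ⇒ d = δ/√(n/2) = 3.971/√(45/2) = 0.8372.

d ≈ 0.837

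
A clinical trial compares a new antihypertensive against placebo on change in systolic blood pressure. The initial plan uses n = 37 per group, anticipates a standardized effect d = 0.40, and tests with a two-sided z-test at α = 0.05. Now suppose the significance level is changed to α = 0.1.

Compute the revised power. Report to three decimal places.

δ = d·√(n/2) = 0.40 × √(37/2) = 1.7205 (unchanged). New critical value: z_{0.05} = 1.645.
Revised power = Φ(δ − 1.645) + Φ(−δ − 1.645) = Φ(0.076) + Φ(-3.365) = 0.5301 + 0.0004 = 0.5305.

Power ≈ 0.531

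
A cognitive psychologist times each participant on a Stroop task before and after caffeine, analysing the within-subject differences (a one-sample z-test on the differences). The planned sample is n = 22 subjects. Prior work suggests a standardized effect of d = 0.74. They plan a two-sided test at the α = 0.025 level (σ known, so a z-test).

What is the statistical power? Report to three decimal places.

Noncentrality parameter: δ = d·√n = 0.74 × √22 = 3.4709
Two-sided α = 0.025 → critical value z_{0.0125} = 2.241.
Power = Φ(δ − 2.241) + Φ(−δ − 2.241) = Φ(1.230) + Φ(-5.712) = 0.8906 + 0.0000 = 0.8906.

Power ≈ 0.891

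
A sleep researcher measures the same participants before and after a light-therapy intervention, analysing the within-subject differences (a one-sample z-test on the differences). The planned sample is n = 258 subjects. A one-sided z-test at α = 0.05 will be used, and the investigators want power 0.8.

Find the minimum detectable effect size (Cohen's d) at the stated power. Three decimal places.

Required noncentrality: δ = z_{0.05} + z_{0.20} = 1.645 + 0.842 = 2.486.
δ = d·√n ⇒ d = δ/√n = 2.486/√258 = 0.1548.

d ≈ 0.155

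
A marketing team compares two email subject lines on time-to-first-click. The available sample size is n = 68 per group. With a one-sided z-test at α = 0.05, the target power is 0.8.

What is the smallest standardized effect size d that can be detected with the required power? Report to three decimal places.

d ≈ 0.426

Need Φ(δ − 1.645) = 0.8, so δ = 1.645 + 0.842 = 2.486.
δ = d·√(n/2) ⇒ d = δ/√(n/2) = 2.486/√(68/2) = 0.4264.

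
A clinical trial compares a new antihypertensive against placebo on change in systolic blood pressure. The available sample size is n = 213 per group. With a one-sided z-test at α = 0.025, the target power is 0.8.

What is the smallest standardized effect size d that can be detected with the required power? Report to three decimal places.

d ≈ 0.271

Required noncentrality: δ = z_{0.025} + z_{0.20} = 1.960 + 0.842 = 2.802.
δ = d·√(n/2) ⇒ d = δ/√(n/2) = 2.802/√(213/2) = 0.2715.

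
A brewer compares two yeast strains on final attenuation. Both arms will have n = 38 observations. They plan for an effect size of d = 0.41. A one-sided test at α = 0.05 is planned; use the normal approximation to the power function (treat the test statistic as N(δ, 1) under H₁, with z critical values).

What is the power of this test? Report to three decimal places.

Power ≈ 0.557

Noncentrality parameter: λ = d·√(n/2) = 0.41 × √(38/2) = 1.7871
One-sided α = 0.05 → critical value z_{0.05} = 1.645.
Power = P(Z > 1.645 − λ) = Φ(0.142) = 0.5566.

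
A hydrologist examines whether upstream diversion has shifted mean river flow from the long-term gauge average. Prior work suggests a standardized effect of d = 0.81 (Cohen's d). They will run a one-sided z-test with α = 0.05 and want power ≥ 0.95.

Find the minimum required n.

n = 17

For power 0.95 need Φ(δ − z_{0.05}) = 0.95, so δ = z_{0.05} + z_{0.05} = 1.645 + 1.645 = 3.290.
δ = d·√n ⇒ n = (δ/d)² = (3.290 / 0.81)² = 16.49.
Round up to the next whole unit.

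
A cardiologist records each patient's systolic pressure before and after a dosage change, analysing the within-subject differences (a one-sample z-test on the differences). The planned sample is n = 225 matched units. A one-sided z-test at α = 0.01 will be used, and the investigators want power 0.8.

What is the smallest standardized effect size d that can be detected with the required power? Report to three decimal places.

d ≈ 0.211

Need Φ(δ − 2.326) = 0.8, so δ = 2.326 + 0.842 = 3.168.
δ = d·√n ⇒ d = δ/√n = 3.168/√225 = 0.2112.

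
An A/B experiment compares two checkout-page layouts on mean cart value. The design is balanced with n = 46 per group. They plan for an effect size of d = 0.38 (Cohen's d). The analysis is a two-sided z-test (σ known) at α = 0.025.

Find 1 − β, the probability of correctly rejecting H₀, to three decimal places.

Power ≈ 0.338

Noncentrality parameter: δ = d·√(n/2) = 0.38 × √(46/2) = 1.8224
Critical value for a two-sided test at α = 0.025: z_{α/2} = 2.241.
Power = Φ(δ − 2.241) + Φ(−δ − 2.241) = Φ(-0.419) + Φ(-4.064) = 0.3376 + 0.0000 = 0.3376.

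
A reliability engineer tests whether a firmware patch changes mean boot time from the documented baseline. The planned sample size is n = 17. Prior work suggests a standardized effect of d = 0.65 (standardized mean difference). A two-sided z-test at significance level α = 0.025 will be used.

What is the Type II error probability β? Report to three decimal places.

Noncentrality parameter: δ = d·√n = 0.65 × √17 = 2.6800
Two-sided α = 0.025 → critical value z_{0.0125} = 2.241.
Power = Φ(δ − 2.241) + Φ(−δ − 2.241) = Φ(0.439) + Φ(-4.921) = 0.6695 + 0.0000 = 0.6695.
Type II error: β = 1 − power = 1 − 0.6695 = 0.3305.

β ≈ 0.330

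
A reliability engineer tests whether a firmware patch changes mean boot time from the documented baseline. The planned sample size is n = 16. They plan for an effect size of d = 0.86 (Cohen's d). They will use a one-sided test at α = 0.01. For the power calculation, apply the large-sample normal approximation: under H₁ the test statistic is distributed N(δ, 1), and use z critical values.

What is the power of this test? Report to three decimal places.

Noncentrality parameter: δ = d·√n = 0.86 × √16 = 3.4400
One-sided α = 0.01 → critical value z_{0.01} = 2.326.
Power = P(Z > 2.326 − δ) = Φ(1.114) = 0.8673.

Power ≈ 0.867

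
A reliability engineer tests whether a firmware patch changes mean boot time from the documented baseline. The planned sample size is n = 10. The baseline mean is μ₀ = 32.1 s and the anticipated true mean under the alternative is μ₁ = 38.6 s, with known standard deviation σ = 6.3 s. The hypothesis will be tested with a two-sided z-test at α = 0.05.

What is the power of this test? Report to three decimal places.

Standardized effect: d = |μ₁ − μ₀| / σ = |38.6 − 32.1| / 6.3 = 1.0317
Noncentrality parameter: δ = d·√n = 1.0317 × √10 = 3.2627
Two-sided α = 0.05 → critical value z_{0.025} = 1.960.
Power = Φ(δ − 1.960) + Φ(−δ − 1.960) = Φ(1.303) + Φ(-5.223) = 0.9037 + 0.0000 = 0.9037.

Power ≈ 0.904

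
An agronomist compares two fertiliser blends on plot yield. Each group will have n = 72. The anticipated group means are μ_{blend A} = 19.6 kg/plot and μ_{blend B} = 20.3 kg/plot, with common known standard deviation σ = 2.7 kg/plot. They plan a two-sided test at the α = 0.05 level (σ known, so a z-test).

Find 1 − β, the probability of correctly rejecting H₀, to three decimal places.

Power ≈ 0.343

Standardized effect: d = |μ_{blend A} − μ_{blend B}| / σ = |19.6 − 20.3| / 2.7 = 0.2593
Noncentrality parameter: δ = d·√(n/2) = 0.2593 × √(72/2) = 1.5556
Two-sided α = 0.05 → critical value z_{0.025} = 1.960.
Power = Φ(δ − 1.960) + Φ(−δ − 1.960) = Φ(-0.404) + Φ(-3.516) = 0.3430 + 0.0002 = 0.3432.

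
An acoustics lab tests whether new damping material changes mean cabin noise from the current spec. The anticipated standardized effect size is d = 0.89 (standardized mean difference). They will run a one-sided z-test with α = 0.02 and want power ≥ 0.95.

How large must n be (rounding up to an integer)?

n = 18

Set Φ(δ − 2.054) = 0.95; then δ − 2.054 = Φ⁻¹(0.95) = 1.645, giving δ = 3.699.
δ = d·√n ⇒ n = (δ/d)² = (3.699 / 0.89)² = 17.27.
Round up to the next whole unit.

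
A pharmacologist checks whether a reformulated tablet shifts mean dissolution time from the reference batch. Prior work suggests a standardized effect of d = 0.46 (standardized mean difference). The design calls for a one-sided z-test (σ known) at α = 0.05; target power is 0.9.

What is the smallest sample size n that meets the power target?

n = 41

Set Φ(δ − 1.645) = 0.9; then δ − 1.645 = Φ⁻¹(0.9) = 1.282, giving δ = 2.926.
δ = d·√n ⇒ n = (δ/d)² = (2.926 / 0.46)² = 40.47.
Rounding up, n = 41.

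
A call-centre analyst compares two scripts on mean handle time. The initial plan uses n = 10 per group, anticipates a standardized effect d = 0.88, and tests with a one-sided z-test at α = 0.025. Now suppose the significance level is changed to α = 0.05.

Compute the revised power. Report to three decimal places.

Power ≈ 0.627

δ = d·√(n/2) = 0.88 × √(10/2) = 1.9677 (unchanged). New critical value: z_{0.05} = 1.645.
Revised power = P(Z > 1.645 − δ) = Φ(0.323) = 0.6266.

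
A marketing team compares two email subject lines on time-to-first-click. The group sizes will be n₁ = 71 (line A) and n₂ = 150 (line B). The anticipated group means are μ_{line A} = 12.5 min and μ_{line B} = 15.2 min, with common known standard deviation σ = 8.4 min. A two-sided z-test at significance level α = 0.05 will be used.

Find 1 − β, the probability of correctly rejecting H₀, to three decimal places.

Standardized effect: d = |μ_{line A} − μ_{line B}| / σ = |12.5 − 15.2| / 8.4 = 0.3214
Noncentrality parameter: δ = d / √(1/n₁ + 1/n₂) = 0.3214 / √(1/71 + 1/150) = 2.2313
Critical value for a two-sided test at α = 0.05: z_{α/2} = 1.960.
Power = Φ(δ − 1.960) + Φ(−δ − 1.960) = Φ(0.271) + Φ(-4.191) = 0.6069 + 0.0000 = 0.6070.

Power ≈ 0.607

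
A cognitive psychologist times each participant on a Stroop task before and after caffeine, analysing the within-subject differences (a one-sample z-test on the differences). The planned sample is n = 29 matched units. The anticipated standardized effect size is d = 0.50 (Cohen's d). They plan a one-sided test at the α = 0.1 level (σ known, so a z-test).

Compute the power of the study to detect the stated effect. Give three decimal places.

Power ≈ 0.921

Noncentrality parameter: δ = d·√n = 0.50 × √29 = 2.6926
Critical value for a one-sided test at α = 0.1: z_α = 1.282.
Power = Φ(δ − 1.282) = Φ(1.411) = 0.9209.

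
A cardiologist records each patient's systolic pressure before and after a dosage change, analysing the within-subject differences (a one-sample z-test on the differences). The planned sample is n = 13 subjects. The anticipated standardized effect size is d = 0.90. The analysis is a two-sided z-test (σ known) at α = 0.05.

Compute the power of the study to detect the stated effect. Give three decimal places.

Power ≈ 0.901

Noncentrality parameter: δ = d·√n = 0.90 × √13 = 3.2450
Two-sided α = 0.05 → critical value z_{0.025} = 1.960.
Power = Φ(δ − 1.960) + Φ(−δ − 1.960) = Φ(1.285) + Φ(-5.205) = 0.9006 + 0.0000 = 0.9006.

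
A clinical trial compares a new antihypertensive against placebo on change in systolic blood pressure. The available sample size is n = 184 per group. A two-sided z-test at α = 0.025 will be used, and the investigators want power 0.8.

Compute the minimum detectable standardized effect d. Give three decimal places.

Need Φ(δ − 2.241) = 0.8, so δ = 2.241 + 0.842 = 3.083.
(Lower-tail contribution to power is negligible for δ > 0.)
δ = d·√(n/2) ⇒ d = δ/√(n/2) = 3.083/√(184/2) = 0.3214.

d ≈ 0.321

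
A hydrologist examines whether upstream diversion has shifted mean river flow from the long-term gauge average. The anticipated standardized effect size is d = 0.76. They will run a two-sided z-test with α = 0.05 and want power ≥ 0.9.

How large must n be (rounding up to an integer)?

For power 0.9 need Φ(δ − z_{0.025}) = 0.9, so δ = z_{0.025} + z_{0.10} = 1.960 + 1.282 = 3.242.
(Ignoring the negligible lower-tail rejection probability gives the usual closed-form inversion.)
δ = d·√n ⇒ n = (δ/d)² = (3.242 / 0.76)² = 18.19.
Rounding up, n = 19.

n = 19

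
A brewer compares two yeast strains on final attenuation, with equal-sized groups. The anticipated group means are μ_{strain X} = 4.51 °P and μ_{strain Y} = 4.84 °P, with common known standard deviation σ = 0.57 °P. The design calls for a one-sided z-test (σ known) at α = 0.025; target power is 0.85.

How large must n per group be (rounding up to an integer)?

n = 54 per group

Standardized effect: d = |μ_{strain X} − μ_{strain Y}| / σ = |4.51 − 4.84| / 0.57 = 0.5789
For power 0.85 need Φ(δ − z_{0.025}) = 0.85, so δ = z_{0.025} + z_{0.15} = 1.960 + 1.036 = 2.996.
δ = d·√(n/2) ⇒ n = 2(δ/d)² = 2 × (2.996 / 0.5789)² = 53.57.
Rounding up, n = 54 per group.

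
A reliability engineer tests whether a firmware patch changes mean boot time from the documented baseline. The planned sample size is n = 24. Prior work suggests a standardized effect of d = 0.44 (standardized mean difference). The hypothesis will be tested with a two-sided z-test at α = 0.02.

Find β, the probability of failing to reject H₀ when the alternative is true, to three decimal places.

β ≈ 0.568

Noncentrality parameter: δ = d·√n = 0.44 × √24 = 2.1556
Two-sided α = 0.02 → critical value z_{0.01} = 2.326.
Power = Φ(δ − 2.326) + Φ(−δ − 2.326) = Φ(-0.171) + Φ(-4.482) = 0.4322 + 0.0000 = 0.4322.
Type II error: β = 1 − power = 1 − 0.4322 = 0.5678.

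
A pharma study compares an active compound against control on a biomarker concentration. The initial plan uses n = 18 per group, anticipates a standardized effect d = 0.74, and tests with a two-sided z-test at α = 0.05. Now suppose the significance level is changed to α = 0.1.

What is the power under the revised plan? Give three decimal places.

δ = d·√(n/2) = 0.74 × √(18/2) = 2.2200 (unchanged). New critical value: z_{0.05} = 1.645.
Revised power = Φ(δ − 1.645) + Φ(−δ − 1.645) = Φ(0.575) + Φ(-3.865) = 0.7174 + 0.0001 = 0.7175.

Power ≈ 0.717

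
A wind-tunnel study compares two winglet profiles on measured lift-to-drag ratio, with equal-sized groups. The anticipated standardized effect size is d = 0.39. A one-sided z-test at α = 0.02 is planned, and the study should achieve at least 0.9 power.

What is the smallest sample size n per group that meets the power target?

n = 147 per group

For power 0.9 need Φ(δ − z_{0.02}) = 0.9, so δ = z_{0.02} + z_{0.10} = 2.054 + 1.282 = 3.335.
δ = d·√(n/2) ⇒ n = 2(δ/d)² = 2 × (3.335 / 0.39)² = 146.28.
Round up to the next whole unit.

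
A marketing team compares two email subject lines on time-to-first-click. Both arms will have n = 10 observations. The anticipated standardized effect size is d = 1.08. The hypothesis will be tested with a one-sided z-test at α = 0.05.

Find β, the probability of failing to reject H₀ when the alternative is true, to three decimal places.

β ≈ 0.221

Noncentrality parameter: δ = d·√(n/2) = 1.08 × √(10/2) = 2.4150
Critical value for a one-sided test at α = 0.05: z_α = 1.645.
Power = Φ(δ − 1.645) = Φ(0.770) = 0.7794.
Type II error: β = 1 − power = 1 − 0.7794 = 0.2206.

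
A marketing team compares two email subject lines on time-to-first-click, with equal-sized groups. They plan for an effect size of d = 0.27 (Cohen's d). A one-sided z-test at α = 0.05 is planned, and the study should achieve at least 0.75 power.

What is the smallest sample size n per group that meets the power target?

For power 0.75 need Φ(δ − z_{0.05}) = 0.75, so δ = z_{0.05} + z_{0.25} = 1.645 + 0.674 = 2.319.
δ = d·√(n/2) ⇒ n = 2(δ/d)² = 2 × (2.319 / 0.27)² = 147.58.
Rounding up, n = 148 per group.

n = 148 per group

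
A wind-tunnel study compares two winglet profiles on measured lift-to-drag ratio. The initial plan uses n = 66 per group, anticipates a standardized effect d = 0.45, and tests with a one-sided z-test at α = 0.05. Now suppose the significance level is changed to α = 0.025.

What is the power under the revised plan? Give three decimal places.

δ = d·√(n/2) = 0.45 × √(66/2) = 2.5851 (unchanged). New critical value: z_{0.025} = 1.960.
Revised power = Φ(δ − 1.960) = Φ(0.625) = 0.7340.

Power ≈ 0.734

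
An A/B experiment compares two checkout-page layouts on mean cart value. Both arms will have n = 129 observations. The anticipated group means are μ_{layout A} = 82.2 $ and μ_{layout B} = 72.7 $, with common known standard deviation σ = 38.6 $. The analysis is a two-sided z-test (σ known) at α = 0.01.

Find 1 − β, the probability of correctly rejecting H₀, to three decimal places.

Standardized effect: d = |μ_{layout A} − μ_{layout B}| / σ = |82.2 − 72.7| / 38.6 = 0.2461
Noncentrality parameter: δ = d·√(n/2) = 0.2461 × √(129/2) = 1.9766
Two-sided α = 0.01 → critical value z_{0.005} = 2.576.
Power = Φ(δ − 2.576) + Φ(−δ − 2.576) = Φ(-0.599) + Φ(-4.552) = 0.2745 + 0.0000 = 0.2745.

Power ≈ 0.275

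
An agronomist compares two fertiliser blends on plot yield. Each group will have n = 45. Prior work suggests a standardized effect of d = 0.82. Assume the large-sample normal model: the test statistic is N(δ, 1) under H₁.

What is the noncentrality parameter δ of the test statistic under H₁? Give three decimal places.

δ ≈ 3.890

The noncentrality parameter scales effect size by the design's sample-size factor: δ = d·√(n/2) = 0.82 × √(45/2) = 3.8896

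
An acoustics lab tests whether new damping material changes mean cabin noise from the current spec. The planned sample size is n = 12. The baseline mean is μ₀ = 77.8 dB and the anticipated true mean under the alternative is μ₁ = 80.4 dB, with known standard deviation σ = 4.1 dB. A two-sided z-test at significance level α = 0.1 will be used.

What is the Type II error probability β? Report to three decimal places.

β ≈ 0.290

Standardized effect: d = |μ₁ − μ₀| / σ = |80.4 − 77.8| / 4.1 = 0.6341
Noncentrality parameter: δ = d·√n = 0.6341 × √12 = 2.1967
Critical value for a two-sided test at α = 0.1: z_{α/2} = 1.645.
Power = Φ(δ − 1.645) + Φ(−δ − 1.645) = Φ(0.552) + Φ(-3.842) = 0.7095 + 0.0001 = 0.7096.
Type II error: β = 1 − power = 1 − 0.7096 = 0.2904.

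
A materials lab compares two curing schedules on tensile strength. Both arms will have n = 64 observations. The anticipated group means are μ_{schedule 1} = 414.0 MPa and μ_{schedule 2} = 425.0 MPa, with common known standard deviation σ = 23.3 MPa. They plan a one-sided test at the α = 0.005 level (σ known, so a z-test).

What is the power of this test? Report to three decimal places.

Standardized effect: d = |μ_{schedule 1} − μ_{schedule 2}| / σ = |414.0 − 425.0| / 23.3 = 0.4721
Noncentrality parameter: δ = d·√(n/2) = 0.4721 × √(64/2) = 2.6706
Critical value for a one-sided test at α = 0.005: z_α = 2.576.
Power = Φ(δ − 2.576) = Φ(0.095) = 0.5378.

Power ≈ 0.538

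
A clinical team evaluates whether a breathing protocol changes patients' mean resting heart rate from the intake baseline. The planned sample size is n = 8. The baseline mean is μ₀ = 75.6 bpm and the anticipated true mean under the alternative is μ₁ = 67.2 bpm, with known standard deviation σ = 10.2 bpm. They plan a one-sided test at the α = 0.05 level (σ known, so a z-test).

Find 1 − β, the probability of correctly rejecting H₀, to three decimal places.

Power ≈ 0.753

Standardized effect: d = |μ₁ − μ₀| / σ = |67.2 − 75.6| / 10.2 = 0.8235
Noncentrality parameter: δ = d·√n = 0.8235 × √8 = 2.3293
Critical value for a one-sided test at α = 0.05: z_α = 1.645.
Power = P(Z > 1.645 − δ) = Φ(0.684) = 0.7532.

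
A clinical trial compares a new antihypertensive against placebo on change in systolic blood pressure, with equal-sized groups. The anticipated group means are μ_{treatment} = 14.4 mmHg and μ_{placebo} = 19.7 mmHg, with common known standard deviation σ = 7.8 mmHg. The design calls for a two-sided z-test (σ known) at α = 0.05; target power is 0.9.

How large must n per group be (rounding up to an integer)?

Standardized effect: d = |μ_{treatment} − μ_{placebo}| / σ = |14.4 − 19.7| / 7.8 = 0.6795
Set Φ(δ − 1.960) = 0.9; then δ − 1.960 = Φ⁻¹(0.9) = 1.282, giving δ = 3.242.
(For δ > 0 the lower-tail rejection region contributes negligibly to power, so the one-term inversion is standard.)
δ = d·√(n/2) ⇒ n = 2(δ/d)² = 2 × (3.242 / 0.6795)² = 45.52.
Round up to the next whole unit.

n = 46 per group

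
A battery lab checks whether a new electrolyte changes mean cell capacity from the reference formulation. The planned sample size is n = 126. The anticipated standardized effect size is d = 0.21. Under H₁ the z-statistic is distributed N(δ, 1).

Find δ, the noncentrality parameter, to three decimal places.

δ ≈ 2.357

The noncentrality parameter scales effect size by the design's sample-size factor: δ = d·√n = 0.21 × √126 = 2.3572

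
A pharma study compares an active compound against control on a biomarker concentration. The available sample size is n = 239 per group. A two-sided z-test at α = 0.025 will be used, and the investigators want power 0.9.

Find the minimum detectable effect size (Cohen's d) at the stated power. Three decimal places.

Need Φ(δ − 2.241) = 0.9, so δ = 2.241 + 1.282 = 3.523.
(The second rejection-region term Φ(−δ − z_{α/2}) is negligible and dropped.)
δ = d·√(n/2) ⇒ d = δ/√(n/2) = 3.523/√(239/2) = 0.3223.

d ≈ 0.322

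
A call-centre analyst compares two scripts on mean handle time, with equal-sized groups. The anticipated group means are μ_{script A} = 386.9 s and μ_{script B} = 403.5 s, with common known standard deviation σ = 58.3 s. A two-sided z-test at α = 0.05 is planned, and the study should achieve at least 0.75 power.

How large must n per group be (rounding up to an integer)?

n = 172 per group

Standardized effect: d = |μ_{script A} − μ_{script B}| / σ = |386.9 − 403.5| / 58.3 = 0.2847
Set Φ(δ − 1.960) = 0.75; then δ − 1.960 = Φ⁻¹(0.75) = 0.674, giving δ = 2.634.
(Ignoring the negligible lower-tail rejection probability gives the usual closed-form inversion.)
δ = d·√(n/2) ⇒ n = 2(δ/d)² = 2 × (2.634 / 0.2847)² = 171.21.
Round up to the next whole unit.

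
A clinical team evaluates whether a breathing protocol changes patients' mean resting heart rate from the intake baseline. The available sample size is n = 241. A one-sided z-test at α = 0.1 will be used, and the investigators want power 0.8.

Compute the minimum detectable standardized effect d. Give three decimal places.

d ≈ 0.137

Required noncentrality: δ = z_{0.1} + z_{0.20} = 1.282 + 0.842 = 2.123.
δ = d·√n ⇒ d = δ/√n = 2.123/√241 = 0.1368.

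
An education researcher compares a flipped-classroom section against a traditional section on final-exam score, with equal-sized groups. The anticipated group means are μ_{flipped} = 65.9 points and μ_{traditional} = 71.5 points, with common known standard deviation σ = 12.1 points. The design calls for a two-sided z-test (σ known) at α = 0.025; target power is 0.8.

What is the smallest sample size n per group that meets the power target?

Standardized effect: d = |μ_{flipped} − μ_{traditional}| / σ = |65.9 − 71.5| / 12.1 = 0.4628
Set Φ(δ − 2.241) = 0.8; then δ − 2.241 = Φ⁻¹(0.8) = 0.842, giving δ = 3.083.
(For δ > 0 the lower-tail rejection region contributes negligibly to power, so the one-term inversion is standard.)
δ = d·√(n/2) ⇒ n = 2(δ/d)² = 2 × (3.083 / 0.4628)² = 88.75.
Round up to the next whole unit.

n = 89 per group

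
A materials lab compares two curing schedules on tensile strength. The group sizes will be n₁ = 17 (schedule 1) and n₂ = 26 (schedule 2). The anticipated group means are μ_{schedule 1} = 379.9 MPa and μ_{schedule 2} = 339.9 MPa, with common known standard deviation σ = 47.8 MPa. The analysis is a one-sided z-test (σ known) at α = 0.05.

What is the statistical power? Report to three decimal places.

Standardized effect: d = |μ_{schedule 1} − μ_{schedule 2}| / σ = |379.9 − 339.9| / 47.8 = 0.8368
Noncentrality parameter: δ = d / √(1/n₁ + 1/n₂) = 0.8368 / √(1/17 + 1/26) = 2.6829
One-sided α = 0.05 → critical value z_{0.05} = 1.645.
Power = P(Z > 1.645 − δ) = Φ(1.038) = 0.8504.

Power ≈ 0.850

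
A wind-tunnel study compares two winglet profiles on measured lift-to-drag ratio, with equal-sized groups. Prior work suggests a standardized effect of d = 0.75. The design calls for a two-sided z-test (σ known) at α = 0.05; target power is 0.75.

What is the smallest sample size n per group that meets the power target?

n = 25 per group

For power 0.75 need Φ(δ − z_{0.025}) = 0.75, so δ = z_{0.025} + z_{0.25} = 1.960 + 0.674 = 2.634.
(Ignoring the negligible lower-tail rejection probability gives the usual closed-form inversion.)
δ = d·√(n/2) ⇒ n = 2(δ/d)² = 2 × (2.634 / 0.75)² = 24.68.
Rounding up, n = 25 per group.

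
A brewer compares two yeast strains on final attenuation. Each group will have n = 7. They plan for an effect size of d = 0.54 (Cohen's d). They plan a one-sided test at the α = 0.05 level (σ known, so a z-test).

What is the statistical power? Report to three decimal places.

Power ≈ 0.263

Noncentrality parameter: δ = d·√(n/2) = 0.54 × √(7/2) = 1.0102
One-sided α = 0.05 → critical value z_{0.05} = 1.645.
Power = P(Z > 1.645 − δ) = Φ(-0.635) = 0.2628.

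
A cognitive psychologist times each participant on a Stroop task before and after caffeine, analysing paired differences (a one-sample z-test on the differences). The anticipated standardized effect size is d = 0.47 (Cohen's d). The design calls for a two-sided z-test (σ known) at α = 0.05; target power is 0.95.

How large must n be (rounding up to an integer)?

n = 59

For power 0.95 need Φ(δ − z_{0.025}) = 0.95, so δ = z_{0.025} + z_{0.05} = 1.960 + 1.645 = 3.605.
(Ignoring the negligible lower-tail rejection probability gives the usual closed-form inversion.)
δ = d·√n ⇒ n = (δ/d)² = (3.605 / 0.47)² = 58.83.
Round up to the next whole unit.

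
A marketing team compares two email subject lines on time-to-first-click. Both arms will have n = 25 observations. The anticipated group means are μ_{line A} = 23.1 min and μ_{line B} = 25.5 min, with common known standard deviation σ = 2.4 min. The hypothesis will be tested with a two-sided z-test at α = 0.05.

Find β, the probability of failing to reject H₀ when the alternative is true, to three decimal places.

β ≈ 0.058

Standardized effect: d = |μ_{line A} − μ_{line B}| / σ = |23.1 − 25.5| / 2.4 = 1.0000
Noncentrality parameter: λ = d·√(n/2) = 1.0000 × √(25/2) = 3.5355
Critical value for a two-sided test at α = 0.05: z_{α/2} = 1.960.
Power = Φ(λ − 1.960) + Φ(−λ − 1.960) = Φ(1.576) + Φ(-5.495) = 0.9424 + 0.0000 = 0.9424.
Type II error: β = 1 − power = 1 − 0.9424 = 0.0576.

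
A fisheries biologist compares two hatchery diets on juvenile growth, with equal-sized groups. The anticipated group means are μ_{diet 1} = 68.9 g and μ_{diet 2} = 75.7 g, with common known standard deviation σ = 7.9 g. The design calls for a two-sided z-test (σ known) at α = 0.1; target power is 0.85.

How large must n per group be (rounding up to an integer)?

n = 20 per group

Standardized effect: d = |μ_{diet 1} − μ_{diet 2}| / σ = |68.9 − 75.7| / 7.9 = 0.8608
Set Φ(δ − 1.645) = 0.85; then δ − 1.645 = Φ⁻¹(0.85) = 1.036, giving δ = 2.681.
(For δ > 0 the lower-tail rejection region contributes negligibly to power, so the one-term inversion is standard.)
δ = d·√(n/2) ⇒ n = 2(δ/d)² = 2 × (2.681 / 0.8608)² = 19.41.
Round up to the next whole unit.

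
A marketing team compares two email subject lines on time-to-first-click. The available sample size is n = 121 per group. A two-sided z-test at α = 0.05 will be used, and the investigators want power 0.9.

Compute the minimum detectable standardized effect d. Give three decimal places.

d ≈ 0.417

Required noncentrality: δ = z_{0.025} + z_{0.10} = 1.960 + 1.282 = 3.242.
(The second rejection-region term Φ(−δ − z_{α/2}) is negligible and dropped.)
δ = d·√(n/2) ⇒ d = δ/√(n/2) = 3.242/√(121/2) = 0.4167.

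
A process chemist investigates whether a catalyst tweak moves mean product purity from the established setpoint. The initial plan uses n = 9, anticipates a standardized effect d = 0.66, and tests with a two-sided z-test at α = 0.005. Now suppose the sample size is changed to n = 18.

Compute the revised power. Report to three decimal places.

With n = 18: δ = d·√n = 0.66 × √18 = 2.8001. Critical value z_{0.0025} = 2.807.
Revised power = Φ(δ − 2.807) + Φ(−δ − 2.807) = Φ(-0.007) + Φ(-5.607) = 0.4973 + 0.0000 = 0.4973.

Power ≈ 0.497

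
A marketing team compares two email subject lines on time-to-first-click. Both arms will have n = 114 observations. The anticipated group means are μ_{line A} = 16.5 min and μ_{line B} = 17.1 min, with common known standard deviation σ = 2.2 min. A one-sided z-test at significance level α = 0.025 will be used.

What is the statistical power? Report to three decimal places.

Standardized effect: d = |μ_{line A} − μ_{line B}| / σ = |16.5 − 17.1| / 2.2 = 0.2727
Noncentrality parameter: δ = d·√(n/2) = 0.2727 × √(114/2) = 2.0590
Critical value for a one-sided test at α = 0.025: z_α = 1.960.
Power = P(Z > 1.960 − δ) = Φ(0.099) = 0.5395.

Power ≈ 0.539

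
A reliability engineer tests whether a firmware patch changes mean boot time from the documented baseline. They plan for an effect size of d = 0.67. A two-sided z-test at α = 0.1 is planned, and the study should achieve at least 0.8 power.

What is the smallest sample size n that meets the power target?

Set Φ(δ − 1.645) = 0.8; then δ − 1.645 = Φ⁻¹(0.8) = 0.842, giving δ = 2.486.
(The Φ(−δ − z_{α/2}) term is vanishingly small for δ > 0 and is dropped in the standard sample-size formula.)
δ = d·√n ⇒ n = (δ/d)² = (2.486 / 0.67)² = 13.77.
Rounding up, n = 14.

n = 14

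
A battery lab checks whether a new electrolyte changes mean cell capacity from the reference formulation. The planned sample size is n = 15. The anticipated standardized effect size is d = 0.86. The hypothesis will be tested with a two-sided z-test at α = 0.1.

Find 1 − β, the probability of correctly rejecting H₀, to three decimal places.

Power ≈ 0.954

Noncentrality parameter: δ = d·√n = 0.86 × √15 = 3.3308
Two-sided α = 0.1 → critical value z_{0.05} = 1.645.
Power = Φ(δ − 1.645) + Φ(−δ − 1.645) = Φ(1.686) + Φ(-4.976) = 0.9541 + 0.0000 = 0.9541.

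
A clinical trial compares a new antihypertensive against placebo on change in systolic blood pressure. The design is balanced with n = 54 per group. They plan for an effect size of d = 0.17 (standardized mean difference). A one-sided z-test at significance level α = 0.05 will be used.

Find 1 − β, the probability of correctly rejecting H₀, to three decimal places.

Power ≈ 0.223

Noncentrality parameter: δ = d·√(n/2) = 0.17 × √(54/2) = 0.8833
One-sided α = 0.05 → critical value z_{0.05} = 1.645.
Power = P(Z > 1.645 − δ) = Φ(-0.762) = 0.2232.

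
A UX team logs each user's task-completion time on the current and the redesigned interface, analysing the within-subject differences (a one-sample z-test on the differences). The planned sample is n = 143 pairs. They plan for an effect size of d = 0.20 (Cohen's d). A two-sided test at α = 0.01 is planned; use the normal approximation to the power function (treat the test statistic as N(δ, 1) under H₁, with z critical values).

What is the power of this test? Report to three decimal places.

Noncentrality parameter: λ = d·√n = 0.20 × √143 = 2.3917
Critical value for a two-sided test at α = 0.01: z_{α/2} = 2.576.
Power = Φ(λ − 2.576) + Φ(−λ − 2.576) = Φ(-0.184) + Φ(-4.967) = 0.4269 + 0.0000 = 0.4269.

Power ≈ 0.427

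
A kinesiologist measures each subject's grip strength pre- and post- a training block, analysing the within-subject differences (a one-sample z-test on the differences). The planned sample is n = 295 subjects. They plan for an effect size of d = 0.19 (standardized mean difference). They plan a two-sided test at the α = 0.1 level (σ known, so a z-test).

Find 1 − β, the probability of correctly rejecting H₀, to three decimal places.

Power ≈ 0.947

Noncentrality parameter: δ = d·√n = 0.19 × √295 = 3.2634
Two-sided α = 0.1 → critical value z_{0.05} = 1.645.
Power = Φ(δ − 1.645) + Φ(−δ − 1.645) = Φ(1.619) + Φ(-4.908) = 0.9472 + 0.0000 = 0.9472.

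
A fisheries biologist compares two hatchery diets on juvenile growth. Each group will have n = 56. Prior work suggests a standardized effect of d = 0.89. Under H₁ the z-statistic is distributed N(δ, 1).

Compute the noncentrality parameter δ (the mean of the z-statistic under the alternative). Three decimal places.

δ ≈ 4.709

The noncentrality parameter scales effect size by the design's sample-size factor: δ = d·√(n/2) = 0.89 × √(56/2) = 4.7094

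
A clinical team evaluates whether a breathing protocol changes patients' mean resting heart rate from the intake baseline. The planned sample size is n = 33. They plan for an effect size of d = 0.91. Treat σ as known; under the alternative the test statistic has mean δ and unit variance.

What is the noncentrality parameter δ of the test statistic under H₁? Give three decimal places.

The noncentrality parameter scales effect size by the design's sample-size factor: δ = d·√n = 0.91 × √33 = 5.2276

δ ≈ 5.228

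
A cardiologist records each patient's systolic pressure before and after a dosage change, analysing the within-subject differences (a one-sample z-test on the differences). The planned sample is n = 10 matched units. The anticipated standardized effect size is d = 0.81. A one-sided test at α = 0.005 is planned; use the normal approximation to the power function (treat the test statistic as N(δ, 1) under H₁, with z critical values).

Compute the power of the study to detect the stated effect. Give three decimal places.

Power ≈ 0.494

Noncentrality parameter: δ = d·√n = 0.81 × √10 = 2.5614
Critical value for a one-sided test at α = 0.005: z_α = 2.576.
Power = Φ(δ − 2.576) = Φ(-0.014) = 0.4943.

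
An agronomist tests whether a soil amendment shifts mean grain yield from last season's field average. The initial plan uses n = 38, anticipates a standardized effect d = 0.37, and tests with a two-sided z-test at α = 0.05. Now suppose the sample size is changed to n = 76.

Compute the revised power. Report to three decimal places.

Power ≈ 0.897

With n = 76: δ = d·√n = 0.37 × √76 = 3.2256. Critical value z_{0.025} = 1.960.
Revised power = Φ(δ − 1.960) + Φ(−δ − 1.960) = Φ(1.266) + Φ(-5.186) = 0.8972 + 0.0000 = 0.8972.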